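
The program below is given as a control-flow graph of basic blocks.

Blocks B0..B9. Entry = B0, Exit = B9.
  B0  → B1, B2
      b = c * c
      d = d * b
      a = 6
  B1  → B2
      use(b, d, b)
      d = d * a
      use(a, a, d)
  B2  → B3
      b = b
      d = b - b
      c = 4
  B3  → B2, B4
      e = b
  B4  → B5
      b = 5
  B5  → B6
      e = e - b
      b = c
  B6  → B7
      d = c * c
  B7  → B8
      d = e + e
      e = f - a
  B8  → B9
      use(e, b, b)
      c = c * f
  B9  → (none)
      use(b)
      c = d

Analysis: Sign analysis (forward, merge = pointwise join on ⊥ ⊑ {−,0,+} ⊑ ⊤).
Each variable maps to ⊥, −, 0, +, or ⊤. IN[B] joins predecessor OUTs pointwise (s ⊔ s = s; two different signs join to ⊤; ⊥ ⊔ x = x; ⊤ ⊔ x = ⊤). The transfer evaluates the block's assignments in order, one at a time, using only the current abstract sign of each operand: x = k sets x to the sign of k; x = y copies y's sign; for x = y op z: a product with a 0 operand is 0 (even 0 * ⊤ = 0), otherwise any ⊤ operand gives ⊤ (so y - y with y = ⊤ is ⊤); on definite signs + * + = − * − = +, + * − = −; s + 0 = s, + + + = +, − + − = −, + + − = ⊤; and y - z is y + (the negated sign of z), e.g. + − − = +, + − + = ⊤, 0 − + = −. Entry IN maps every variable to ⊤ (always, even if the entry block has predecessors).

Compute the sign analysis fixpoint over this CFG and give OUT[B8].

Per-block solution:
  B0:   IN=(all ⊤)   OUT={a:+; rest ⊤}
  B1:   IN={a:+; rest ⊤}   OUT={a:+; rest ⊤}
  B2:   IN={a:+; rest ⊤}   OUT={a:+, c:+; rest ⊤}
  B3:   IN={a:+, c:+; rest ⊤}   OUT={a:+, c:+; rest ⊤}
  B4:   IN={a:+, c:+; rest ⊤}   OUT={a:+, b:+, c:+; rest ⊤}
  B5:   IN={a:+, b:+, c:+; rest ⊤}   OUT={a:+, b:+, c:+; rest ⊤}
  B6:   IN={a:+, b:+, c:+; rest ⊤}   OUT={a:+, b:+, c:+, d:+; rest ⊤}
  B7:   IN={a:+, b:+, c:+, d:+; rest ⊤}   OUT={a:+, b:+, c:+; rest ⊤}
  B8:   IN={a:+, b:+, c:+; rest ⊤}   OUT={a:+, b:+; rest ⊤}
  B9:   IN={a:+, b:+; rest ⊤}   OUT={a:+, b:+; rest ⊤}

Merge at B8: IN[B8] = OUT[B7] = {a: +, b: +, c: +, d: ⊤, e: ⊤, f: ⊤}
Applying B8's transfer function to that IN value gives OUT[B8] (row B8 above).

Answer: {a: +, b: +, c: ⊤, d: ⊤, e: ⊤, f: ⊤}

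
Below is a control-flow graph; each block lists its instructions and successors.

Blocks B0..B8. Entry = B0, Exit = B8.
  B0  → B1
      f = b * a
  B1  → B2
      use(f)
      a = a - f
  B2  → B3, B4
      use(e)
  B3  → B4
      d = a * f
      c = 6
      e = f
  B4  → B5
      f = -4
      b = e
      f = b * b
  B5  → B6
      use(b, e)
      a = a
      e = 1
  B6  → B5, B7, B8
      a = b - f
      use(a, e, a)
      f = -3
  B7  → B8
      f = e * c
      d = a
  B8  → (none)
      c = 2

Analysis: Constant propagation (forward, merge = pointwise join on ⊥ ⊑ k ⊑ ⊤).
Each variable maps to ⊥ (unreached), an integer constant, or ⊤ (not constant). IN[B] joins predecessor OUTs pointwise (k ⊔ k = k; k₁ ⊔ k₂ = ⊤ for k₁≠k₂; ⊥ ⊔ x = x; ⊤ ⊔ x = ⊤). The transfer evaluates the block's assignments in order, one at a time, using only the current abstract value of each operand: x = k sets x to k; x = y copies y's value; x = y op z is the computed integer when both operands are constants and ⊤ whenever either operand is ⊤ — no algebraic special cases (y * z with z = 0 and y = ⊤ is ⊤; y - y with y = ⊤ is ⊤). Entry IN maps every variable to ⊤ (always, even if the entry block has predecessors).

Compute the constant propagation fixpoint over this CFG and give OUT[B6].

Fixpoint table:
  B0:  IN=(all ⊤)  OUT=(all ⊤)
  B1:  IN=(all ⊤)  OUT=(all ⊤)
  B2:  IN=(all ⊤)  OUT=(all ⊤)
  B3:  IN=(all ⊤)  OUT={c:6; rest ⊤}
  B4:  IN=(all ⊤)  OUT=(all ⊤)
  B5:  IN=(all ⊤)  OUT={e:1; rest ⊤}
  B6:  IN={e:1; rest ⊤}  OUT={e:1, f:-3; rest ⊤}
  B7:  IN={e:1, f:-3; rest ⊤}  OUT={e:1; rest ⊤}
  B8:  IN={e:1; rest ⊤}  OUT={c:2, e:1; rest ⊤}

Merge at B6: IN[B6] = OUT[B5] = {a: ⊤, b: ⊤, c: ⊤, d: ⊤, e: 1, f: ⊤}
Applying B6's transfer function to that IN value gives OUT[B6] (row B6 above).

Answer: {a: ⊤, b: ⊤, c: ⊤, d: ⊤, e: 1, f: -3}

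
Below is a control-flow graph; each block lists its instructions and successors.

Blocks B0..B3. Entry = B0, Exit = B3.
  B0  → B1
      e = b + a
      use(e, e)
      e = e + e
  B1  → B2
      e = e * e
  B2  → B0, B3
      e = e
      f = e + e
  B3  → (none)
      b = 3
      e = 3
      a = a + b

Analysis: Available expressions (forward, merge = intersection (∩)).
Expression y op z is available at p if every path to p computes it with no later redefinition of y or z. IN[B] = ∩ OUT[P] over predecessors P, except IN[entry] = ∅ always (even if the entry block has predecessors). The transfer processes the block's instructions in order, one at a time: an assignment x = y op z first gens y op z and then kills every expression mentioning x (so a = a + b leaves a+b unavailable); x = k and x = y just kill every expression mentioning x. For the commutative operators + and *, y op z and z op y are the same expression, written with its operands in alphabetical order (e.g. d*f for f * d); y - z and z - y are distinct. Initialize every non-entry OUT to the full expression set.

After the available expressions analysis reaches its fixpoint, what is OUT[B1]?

Answer: {a+b}

Trace:
Per-block solution:
  B0:  IN={}  OUT={a+b}
  B1:  IN={a+b}  OUT={a+b}
  B2:  IN={a+b}  OUT={a+b, e+e}
  B3:  IN={a+b, e+e}  OUT={}

Merge at B1: IN[B1] = OUT[B0] = {a+b}
Applying B1's transfer function to that IN value gives OUT[B1] (row B1 above).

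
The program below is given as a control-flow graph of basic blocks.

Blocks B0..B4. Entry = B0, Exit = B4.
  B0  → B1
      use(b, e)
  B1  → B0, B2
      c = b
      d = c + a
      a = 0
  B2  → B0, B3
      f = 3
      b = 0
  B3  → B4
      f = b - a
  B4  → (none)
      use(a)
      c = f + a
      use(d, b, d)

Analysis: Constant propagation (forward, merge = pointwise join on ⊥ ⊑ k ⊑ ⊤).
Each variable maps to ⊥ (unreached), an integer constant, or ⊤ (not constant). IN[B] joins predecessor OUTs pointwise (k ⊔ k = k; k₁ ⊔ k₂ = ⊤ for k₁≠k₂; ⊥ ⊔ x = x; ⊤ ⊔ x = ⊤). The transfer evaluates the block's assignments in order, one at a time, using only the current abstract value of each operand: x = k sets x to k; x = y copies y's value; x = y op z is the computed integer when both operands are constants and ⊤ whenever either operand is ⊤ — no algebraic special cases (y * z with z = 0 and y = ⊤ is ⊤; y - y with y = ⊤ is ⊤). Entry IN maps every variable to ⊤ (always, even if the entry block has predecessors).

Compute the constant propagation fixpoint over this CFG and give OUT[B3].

Answer: {a: 0, b: 0, c: ⊤, d: ⊤, e: ⊤, f: 0}

Working:
Fixpoint table:
  B0: | IN=(all ⊤) | OUT=(all ⊤)
  B1: | IN=(all ⊤) | OUT={a:0; rest ⊤}
  B2: | IN={a:0; rest ⊤} | OUT={a:0, b:0, f:3; rest ⊤}
  B3: | IN={a:0, b:0, f:3; rest ⊤} | OUT={a:0, b:0, f:0; rest ⊤}
  B4: | IN={a:0, b:0, f:0; rest ⊤} | OUT={a:0, b:0, c:0, f:0; rest ⊤}

Merge at B3: IN[B3] = OUT[B2] = {a: 0, b: 0, c: ⊤, d: ⊤, e: ⊤, f: 3}
Applying B3's transfer function to that IN value gives OUT[B3] (row B3 above).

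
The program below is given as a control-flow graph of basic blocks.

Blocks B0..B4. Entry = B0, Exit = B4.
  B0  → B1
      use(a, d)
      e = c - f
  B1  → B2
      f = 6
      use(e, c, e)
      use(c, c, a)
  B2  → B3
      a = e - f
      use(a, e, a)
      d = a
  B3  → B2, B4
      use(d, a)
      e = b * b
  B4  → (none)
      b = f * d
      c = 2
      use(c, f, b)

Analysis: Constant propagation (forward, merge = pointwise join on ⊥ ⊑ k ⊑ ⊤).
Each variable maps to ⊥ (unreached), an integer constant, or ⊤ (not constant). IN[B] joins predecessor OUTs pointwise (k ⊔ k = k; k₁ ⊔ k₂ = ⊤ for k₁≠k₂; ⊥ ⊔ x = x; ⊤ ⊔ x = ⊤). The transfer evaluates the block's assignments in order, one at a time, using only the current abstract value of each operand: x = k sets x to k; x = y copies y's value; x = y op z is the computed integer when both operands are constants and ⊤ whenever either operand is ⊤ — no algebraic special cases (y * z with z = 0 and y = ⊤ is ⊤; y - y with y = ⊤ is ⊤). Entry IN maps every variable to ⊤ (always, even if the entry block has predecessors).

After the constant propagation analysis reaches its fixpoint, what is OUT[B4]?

Converged values:
  B0:   IN=(all ⊤)   OUT=(all ⊤)
  B1:   IN=(all ⊤)   OUT={f:6; rest ⊤}
  B2:   IN={f:6; rest ⊤}   OUT={f:6; rest ⊤}
  B3:   IN={f:6; rest ⊤}   OUT={f:6; rest ⊤}
  B4:   IN={f:6; rest ⊤}   OUT={c:2, f:6; rest ⊤}

Merge at B4: IN[B4] = OUT[B3] = {a: ⊤, b: ⊤, c: ⊤, d: ⊤, e: ⊤, f: 6}
Applying B4's transfer function to that IN value gives OUT[B4] (row B4 above).

Answer: {a: ⊤, b: ⊤, c: 2, d: ⊤, e: ⊤, f: 6}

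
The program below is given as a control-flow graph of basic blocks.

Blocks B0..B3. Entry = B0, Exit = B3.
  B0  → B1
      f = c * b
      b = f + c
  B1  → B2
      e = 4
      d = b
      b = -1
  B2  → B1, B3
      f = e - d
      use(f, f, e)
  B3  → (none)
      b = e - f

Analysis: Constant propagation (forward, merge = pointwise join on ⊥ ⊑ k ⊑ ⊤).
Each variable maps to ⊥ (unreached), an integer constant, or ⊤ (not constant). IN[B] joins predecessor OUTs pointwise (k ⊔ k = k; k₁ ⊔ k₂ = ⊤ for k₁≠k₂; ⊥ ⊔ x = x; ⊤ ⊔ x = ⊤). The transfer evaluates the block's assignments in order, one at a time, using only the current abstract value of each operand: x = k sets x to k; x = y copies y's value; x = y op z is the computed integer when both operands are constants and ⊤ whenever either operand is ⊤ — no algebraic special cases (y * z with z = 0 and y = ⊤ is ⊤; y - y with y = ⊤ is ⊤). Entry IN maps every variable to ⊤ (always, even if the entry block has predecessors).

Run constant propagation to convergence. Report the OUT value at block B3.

Converged values:
  B0: | IN=(all ⊤) | OUT=(all ⊤)
  B1: | IN=(all ⊤) | OUT={b:-1, e:4; rest ⊤}
  B2: | IN={b:-1, e:4; rest ⊤} | OUT={b:-1, e:4; rest ⊤}
  B3: | IN={b:-1, e:4; rest ⊤} | OUT={e:4; rest ⊤}

Merge at B3: IN[B3] = OUT[B2] = {a: ⊤, b: -1, c: ⊤, d: ⊤, e: 4, f: ⊤}
Applying B3's transfer function to that IN value gives OUT[B3] (row B3 above).

Answer: {a: ⊤, b: ⊤, c: ⊤, d: ⊤, e: 4, f: ⊤}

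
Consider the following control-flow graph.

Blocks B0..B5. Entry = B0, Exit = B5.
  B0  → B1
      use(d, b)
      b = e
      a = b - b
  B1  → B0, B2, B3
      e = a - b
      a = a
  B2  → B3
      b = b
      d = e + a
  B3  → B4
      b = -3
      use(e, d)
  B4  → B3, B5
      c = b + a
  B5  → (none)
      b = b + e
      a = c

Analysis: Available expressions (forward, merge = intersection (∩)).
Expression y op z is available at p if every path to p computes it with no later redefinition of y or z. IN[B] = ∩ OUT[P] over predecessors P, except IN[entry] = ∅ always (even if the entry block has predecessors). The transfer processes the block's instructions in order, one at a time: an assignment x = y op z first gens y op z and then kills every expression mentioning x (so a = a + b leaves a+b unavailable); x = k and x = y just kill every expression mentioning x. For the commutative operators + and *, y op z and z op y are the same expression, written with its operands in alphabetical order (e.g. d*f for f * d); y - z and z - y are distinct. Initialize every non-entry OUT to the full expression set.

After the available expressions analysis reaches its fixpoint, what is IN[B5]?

Converged values:
  B0: | IN={} | OUT={b-b}
  B1: | IN={b-b} | OUT={b-b}
  B2: | IN={b-b} | OUT={a+e}
  B3: | IN={} | OUT={}
  B4: | IN={} | OUT={a+b}
  B5: | IN={a+b} | OUT={}

Merge at B5: IN[B5] = OUT[B4] = {a+b}

Answer: {a+b}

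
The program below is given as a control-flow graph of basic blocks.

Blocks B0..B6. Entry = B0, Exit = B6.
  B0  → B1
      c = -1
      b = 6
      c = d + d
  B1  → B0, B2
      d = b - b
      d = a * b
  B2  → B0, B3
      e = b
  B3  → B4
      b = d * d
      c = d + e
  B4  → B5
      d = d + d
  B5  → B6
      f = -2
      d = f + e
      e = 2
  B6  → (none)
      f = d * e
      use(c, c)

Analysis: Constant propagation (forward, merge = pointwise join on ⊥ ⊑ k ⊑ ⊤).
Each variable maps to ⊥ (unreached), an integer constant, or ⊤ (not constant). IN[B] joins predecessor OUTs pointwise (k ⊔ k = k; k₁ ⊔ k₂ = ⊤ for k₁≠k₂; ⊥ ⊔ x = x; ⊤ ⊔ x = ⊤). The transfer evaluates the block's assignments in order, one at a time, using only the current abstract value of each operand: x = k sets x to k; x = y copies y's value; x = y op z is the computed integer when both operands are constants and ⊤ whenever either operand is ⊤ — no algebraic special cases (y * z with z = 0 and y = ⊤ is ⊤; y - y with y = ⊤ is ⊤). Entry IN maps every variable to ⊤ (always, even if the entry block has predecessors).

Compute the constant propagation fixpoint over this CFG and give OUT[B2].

Answer: {a: ⊤, b: 6, c: ⊤, d: ⊤, e: 6, f: ⊤}

Derivation:
Fixpoint table:
  B0:   IN=(all ⊤)   OUT={b:6; rest ⊤}
  B1:   IN={b:6; rest ⊤}   OUT={b:6; rest ⊤}
  B2:   IN={b:6; rest ⊤}   OUT={b:6, e:6; rest ⊤}
  B3:   IN={b:6, e:6; rest ⊤}   OUT={e:6; rest ⊤}
  B4:   IN={e:6; rest ⊤}   OUT={e:6; rest ⊤}
  B5:   IN={e:6; rest ⊤}   OUT={d:4, e:2, f:-2; rest ⊤}
  B6:   IN={d:4, e:2, f:-2; rest ⊤}   OUT={d:4, e:2, f:8; rest ⊤}

Merge at B2: IN[B2] = OUT[B1] = {a: ⊤, b: 6, c: ⊤, d: ⊤, e: ⊤, f: ⊤}
Applying B2's transfer function to that IN value gives OUT[B2] (row B2 above).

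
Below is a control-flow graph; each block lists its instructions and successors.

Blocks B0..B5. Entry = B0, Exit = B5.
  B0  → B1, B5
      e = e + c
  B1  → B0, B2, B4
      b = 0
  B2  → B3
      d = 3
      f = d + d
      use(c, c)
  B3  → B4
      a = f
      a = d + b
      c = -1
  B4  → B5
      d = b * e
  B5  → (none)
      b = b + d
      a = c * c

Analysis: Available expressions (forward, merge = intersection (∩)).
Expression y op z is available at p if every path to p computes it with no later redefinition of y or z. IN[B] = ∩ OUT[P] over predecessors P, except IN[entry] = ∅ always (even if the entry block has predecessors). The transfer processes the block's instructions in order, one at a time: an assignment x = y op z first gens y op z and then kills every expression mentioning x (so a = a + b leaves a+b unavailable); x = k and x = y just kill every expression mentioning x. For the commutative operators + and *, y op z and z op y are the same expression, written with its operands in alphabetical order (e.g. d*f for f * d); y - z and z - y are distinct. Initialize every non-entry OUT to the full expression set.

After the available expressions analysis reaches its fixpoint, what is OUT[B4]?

Converged values:
  B0:   IN={}   OUT={}
  B1:   IN={}   OUT={}
  B2:   IN={}   OUT={d+d}
  B3:   IN={d+d}   OUT={b+d, d+d}
  B4:   IN={}   OUT={b*e}
  B5:   IN={}   OUT={c*c}

Merge at B4: IN[B4] = OUT[B1] ∩ OUT[B3] = {}
Applying B4's transfer function to that IN value gives OUT[B4] (row B4 above).

Answer: {b*e}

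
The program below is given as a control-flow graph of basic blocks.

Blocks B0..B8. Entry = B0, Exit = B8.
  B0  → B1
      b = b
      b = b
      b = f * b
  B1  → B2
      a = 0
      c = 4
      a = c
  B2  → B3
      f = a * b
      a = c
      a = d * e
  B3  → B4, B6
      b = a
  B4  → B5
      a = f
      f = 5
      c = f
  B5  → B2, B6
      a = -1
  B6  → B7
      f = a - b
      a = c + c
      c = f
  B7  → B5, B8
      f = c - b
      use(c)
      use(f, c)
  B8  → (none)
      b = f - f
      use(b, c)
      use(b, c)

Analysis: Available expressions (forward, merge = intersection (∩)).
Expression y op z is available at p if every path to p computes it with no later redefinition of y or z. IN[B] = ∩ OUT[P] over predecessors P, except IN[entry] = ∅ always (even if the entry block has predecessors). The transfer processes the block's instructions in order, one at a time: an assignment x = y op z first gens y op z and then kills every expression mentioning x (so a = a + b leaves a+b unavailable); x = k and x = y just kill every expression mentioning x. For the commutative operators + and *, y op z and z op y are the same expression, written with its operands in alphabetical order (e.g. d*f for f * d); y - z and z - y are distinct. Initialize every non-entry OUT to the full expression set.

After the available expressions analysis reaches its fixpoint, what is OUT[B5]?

Answer: {d*e}

Working:
Fixpoint table:
  B0:   IN={}   OUT={}
  B1:   IN={}   OUT={}
  B2:   IN={}   OUT={d*e}
  B3:   IN={d*e}   OUT={d*e}
  B4:   IN={d*e}   OUT={d*e}
  B5:   IN={d*e}   OUT={d*e}
  B6:   IN={d*e}   OUT={d*e}
  B7:   IN={d*e}   OUT={c-b, d*e}
  B8:   IN={c-b, d*e}   OUT={d*e, f-f}

Merge at B5: IN[B5] = OUT[B4] ∩ OUT[B7] = {d*e}
Applying B5's transfer function to that IN value gives OUT[B5] (row B5 above).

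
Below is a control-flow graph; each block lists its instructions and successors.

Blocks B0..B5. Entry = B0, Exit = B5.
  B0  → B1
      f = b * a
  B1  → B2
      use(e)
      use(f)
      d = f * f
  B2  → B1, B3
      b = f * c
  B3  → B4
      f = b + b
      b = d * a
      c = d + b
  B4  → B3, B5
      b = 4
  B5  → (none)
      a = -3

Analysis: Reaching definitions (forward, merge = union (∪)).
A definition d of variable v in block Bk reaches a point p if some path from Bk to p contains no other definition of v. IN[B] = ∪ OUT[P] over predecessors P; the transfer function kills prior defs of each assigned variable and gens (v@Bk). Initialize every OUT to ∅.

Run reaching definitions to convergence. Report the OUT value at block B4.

Per-block solution:
  B0:   IN={}   OUT={f@B0}
  B1:   IN={b@B2, d@B1, f@B0}   OUT={b@B2, d@B1, f@B0}
  B2:   IN={b@B2, d@B1, f@B0}   OUT={b@B2, d@B1, f@B0}
  B3:   IN={b@B2, b@B4, c@B3, d@B1, f@B0, f@B3}   OUT={b@B3, c@B3, d@B1, f@B3}
  B4:   IN={b@B3, c@B3, d@B1, f@B3}   OUT={b@B4, c@B3, d@B1, f@B3}
  B5:   IN={b@B4, c@B3, d@B1, f@B3}   OUT={a@B5, b@B4, c@B3, d@B1, f@B3}

Merge at B4: IN[B4] = OUT[B3] = {b@B3, c@B3, d@B1, f@B3}
Applying B4's transfer function to that IN value gives OUT[B4] (row B4 above).

Answer: {b@B4, c@B3, d@B1, f@B3}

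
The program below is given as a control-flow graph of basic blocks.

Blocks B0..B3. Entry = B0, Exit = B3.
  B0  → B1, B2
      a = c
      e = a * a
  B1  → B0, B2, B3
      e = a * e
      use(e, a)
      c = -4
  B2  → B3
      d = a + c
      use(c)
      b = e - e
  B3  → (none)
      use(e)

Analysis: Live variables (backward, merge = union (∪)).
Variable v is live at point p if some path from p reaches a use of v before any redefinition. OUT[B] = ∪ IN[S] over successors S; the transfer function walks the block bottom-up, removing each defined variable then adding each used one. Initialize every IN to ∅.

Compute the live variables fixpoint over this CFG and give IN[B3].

Answer: {e}

Working:
Per-block solution:
  B0:  IN={c}  OUT={a, c, e}
  B1:  IN={a, e}  OUT={a, c, e}
  B2:  IN={a, c, e}  OUT={e}
  B3:  IN={e}  OUT={}

B3 is the boundary node: OUT[B3] = {}
Applying B3's transfer function to that OUT value gives IN[B3] (row B3 above).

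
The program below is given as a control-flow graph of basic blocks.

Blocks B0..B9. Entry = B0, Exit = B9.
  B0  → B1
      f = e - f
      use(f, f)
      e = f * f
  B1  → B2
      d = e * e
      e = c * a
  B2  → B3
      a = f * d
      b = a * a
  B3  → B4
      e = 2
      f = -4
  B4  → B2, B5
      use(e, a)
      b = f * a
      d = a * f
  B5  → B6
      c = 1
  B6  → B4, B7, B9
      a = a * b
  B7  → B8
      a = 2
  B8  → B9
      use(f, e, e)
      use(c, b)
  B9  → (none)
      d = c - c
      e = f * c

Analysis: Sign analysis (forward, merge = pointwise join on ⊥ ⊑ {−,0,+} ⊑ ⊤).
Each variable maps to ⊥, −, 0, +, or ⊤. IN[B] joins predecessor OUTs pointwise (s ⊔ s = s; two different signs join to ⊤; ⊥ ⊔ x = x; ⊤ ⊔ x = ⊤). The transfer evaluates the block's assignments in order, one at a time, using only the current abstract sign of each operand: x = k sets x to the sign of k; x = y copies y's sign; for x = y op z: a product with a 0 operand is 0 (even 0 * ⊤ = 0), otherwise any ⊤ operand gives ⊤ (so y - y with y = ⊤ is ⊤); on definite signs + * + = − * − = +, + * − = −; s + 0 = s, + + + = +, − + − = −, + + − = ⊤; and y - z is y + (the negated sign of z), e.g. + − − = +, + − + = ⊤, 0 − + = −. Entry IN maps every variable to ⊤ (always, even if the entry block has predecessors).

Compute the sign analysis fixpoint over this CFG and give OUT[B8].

Fixpoint table:
  B0: | IN=(all ⊤) | OUT=(all ⊤)
  B1: | IN=(all ⊤) | OUT=(all ⊤)
  B2: | IN=(all ⊤) | OUT=(all ⊤)
  B3: | IN=(all ⊤) | OUT={e:+, f:-; rest ⊤}
  B4: | IN={e:+, f:-; rest ⊤} | OUT={e:+, f:-; rest ⊤}
  B5: | IN={e:+, f:-; rest ⊤} | OUT={c:+, e:+, f:-; rest ⊤}
  B6: | IN={c:+, e:+, f:-; rest ⊤} | OUT={c:+, e:+, f:-; rest ⊤}
  B7: | IN={c:+, e:+, f:-; rest ⊤} | OUT={a:+, c:+, e:+, f:-; rest ⊤}
  B8: | IN={a:+, c:+, e:+, f:-; rest ⊤} | OUT={a:+, c:+, e:+, f:-; rest ⊤}
  B9: | IN={c:+, e:+, f:-; rest ⊤} | OUT={c:+, e:-, f:-; rest ⊤}

Merge at B8: IN[B8] = OUT[B7] = {a: +, b: ⊤, c: +, d: ⊤, e: +, f: -}
Applying B8's transfer function to that IN value gives OUT[B8] (row B8 above).

Answer: {a: +, b: ⊤, c: +, d: ⊤, e: +, f: -}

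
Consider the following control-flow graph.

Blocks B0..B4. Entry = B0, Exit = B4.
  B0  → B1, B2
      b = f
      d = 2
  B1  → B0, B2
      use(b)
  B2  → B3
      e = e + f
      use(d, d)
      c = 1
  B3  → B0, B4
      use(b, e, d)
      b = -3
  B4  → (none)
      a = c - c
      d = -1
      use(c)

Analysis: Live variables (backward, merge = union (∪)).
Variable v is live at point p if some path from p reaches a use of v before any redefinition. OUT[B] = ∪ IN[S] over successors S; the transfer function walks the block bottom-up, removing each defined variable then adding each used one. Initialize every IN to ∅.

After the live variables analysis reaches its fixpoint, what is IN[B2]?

Per-block solution:
  B0:  IN={e, f}  OUT={b, d, e, f}
  B1:  IN={b, d, e, f}  OUT={b, d, e, f}
  B2:  IN={b, d, e, f}  OUT={b, c, d, e, f}
  B3:  IN={b, c, d, e, f}  OUT={c, e, f}
  B4:  IN={c}  OUT={}

Merge at B2: OUT[B2] = IN[B3] = {b, c, d, e, f}
Applying B2's transfer function to that OUT value gives IN[B2] (row B2 above).

Answer: {b, d, e, f}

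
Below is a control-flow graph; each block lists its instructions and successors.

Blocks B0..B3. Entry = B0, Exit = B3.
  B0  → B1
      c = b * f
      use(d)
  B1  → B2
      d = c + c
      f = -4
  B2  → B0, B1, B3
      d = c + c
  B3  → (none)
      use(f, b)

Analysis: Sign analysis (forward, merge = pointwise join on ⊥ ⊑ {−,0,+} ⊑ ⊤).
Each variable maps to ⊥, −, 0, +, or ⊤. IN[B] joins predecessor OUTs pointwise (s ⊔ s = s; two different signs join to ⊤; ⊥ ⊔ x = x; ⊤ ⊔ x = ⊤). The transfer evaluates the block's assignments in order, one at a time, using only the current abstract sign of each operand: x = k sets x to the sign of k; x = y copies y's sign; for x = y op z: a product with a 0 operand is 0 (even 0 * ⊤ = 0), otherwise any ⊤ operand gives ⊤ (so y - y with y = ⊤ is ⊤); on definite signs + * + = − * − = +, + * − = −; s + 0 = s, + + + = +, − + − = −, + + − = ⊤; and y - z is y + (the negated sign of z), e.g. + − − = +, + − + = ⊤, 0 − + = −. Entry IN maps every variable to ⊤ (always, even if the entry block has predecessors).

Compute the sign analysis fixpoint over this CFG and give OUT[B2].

Converged values:
  B0:   IN=(all ⊤)   OUT=(all ⊤)
  B1:   IN=(all ⊤)   OUT={f:-; rest ⊤}
  B2:   IN={f:-; rest ⊤}   OUT={f:-; rest ⊤}
  B3:   IN={f:-; rest ⊤}   OUT={f:-; rest ⊤}

Merge at B2: IN[B2] = OUT[B1] = {a: ⊤, b: ⊤, c: ⊤, d: ⊤, e: ⊤, f: -}
Applying B2's transfer function to that IN value gives OUT[B2] (row B2 above).

Answer: {a: ⊤, b: ⊤, c: ⊤, d: ⊤, e: ⊤, f: -}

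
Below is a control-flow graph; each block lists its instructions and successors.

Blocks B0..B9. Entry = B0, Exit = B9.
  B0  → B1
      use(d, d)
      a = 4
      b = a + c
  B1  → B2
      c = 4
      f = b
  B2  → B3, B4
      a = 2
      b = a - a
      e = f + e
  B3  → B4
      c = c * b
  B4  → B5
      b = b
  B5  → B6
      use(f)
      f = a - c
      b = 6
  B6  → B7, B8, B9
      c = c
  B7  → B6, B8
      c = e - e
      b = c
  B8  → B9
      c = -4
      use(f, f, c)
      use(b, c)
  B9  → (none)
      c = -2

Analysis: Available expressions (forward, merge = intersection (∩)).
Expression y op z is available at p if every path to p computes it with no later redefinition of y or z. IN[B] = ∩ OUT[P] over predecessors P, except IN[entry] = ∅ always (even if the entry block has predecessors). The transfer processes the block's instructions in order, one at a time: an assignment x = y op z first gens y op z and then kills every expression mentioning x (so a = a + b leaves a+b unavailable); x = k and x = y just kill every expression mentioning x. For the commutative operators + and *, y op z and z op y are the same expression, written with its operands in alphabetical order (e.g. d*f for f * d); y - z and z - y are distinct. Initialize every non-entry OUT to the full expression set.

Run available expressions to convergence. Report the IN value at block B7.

Per-block solution:
  B0:  IN={}  OUT={a+c}
  B1:  IN={a+c}  OUT={}
  B2:  IN={}  OUT={a-a}
  B3:  IN={a-a}  OUT={a-a}
  B4:  IN={a-a}  OUT={a-a}
  B5:  IN={a-a}  OUT={a-a, a-c}
  B6:  IN={a-a}  OUT={a-a}
  B7:  IN={a-a}  OUT={a-a, e-e}
  B8:  IN={a-a}  OUT={a-a}
  B9:  IN={a-a}  OUT={a-a}

Merge at B7: IN[B7] = OUT[B6] = {a-a}

Answer: {a-a}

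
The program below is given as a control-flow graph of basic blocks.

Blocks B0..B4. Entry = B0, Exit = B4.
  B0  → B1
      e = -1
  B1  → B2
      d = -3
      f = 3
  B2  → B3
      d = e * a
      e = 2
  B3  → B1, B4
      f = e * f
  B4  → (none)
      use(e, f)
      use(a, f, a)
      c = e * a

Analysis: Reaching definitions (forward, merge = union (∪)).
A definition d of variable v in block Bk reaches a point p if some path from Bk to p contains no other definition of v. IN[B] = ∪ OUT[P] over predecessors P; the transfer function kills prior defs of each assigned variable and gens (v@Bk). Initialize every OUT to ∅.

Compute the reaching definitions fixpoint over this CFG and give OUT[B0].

Answer: {e@B0}

Working:
Fixpoint table:
  B0:  IN={}  OUT={e@B0}
  B1:  IN={d@B2, e@B0, e@B2, f@B3}  OUT={d@B1, e@B0, e@B2, f@B1}
  B2:  IN={d@B1, e@B0, e@B2, f@B1}  OUT={d@B2, e@B2, f@B1}
  B3:  IN={d@B2, e@B2, f@B1}  OUT={d@B2, e@B2, f@B3}
  B4:  IN={d@B2, e@B2, f@B3}  OUT={c@B4, d@B2, e@B2, f@B3}

B0 is the boundary node: IN[B0] = {}
Applying B0's transfer function to that IN value gives OUT[B0] (row B0 above).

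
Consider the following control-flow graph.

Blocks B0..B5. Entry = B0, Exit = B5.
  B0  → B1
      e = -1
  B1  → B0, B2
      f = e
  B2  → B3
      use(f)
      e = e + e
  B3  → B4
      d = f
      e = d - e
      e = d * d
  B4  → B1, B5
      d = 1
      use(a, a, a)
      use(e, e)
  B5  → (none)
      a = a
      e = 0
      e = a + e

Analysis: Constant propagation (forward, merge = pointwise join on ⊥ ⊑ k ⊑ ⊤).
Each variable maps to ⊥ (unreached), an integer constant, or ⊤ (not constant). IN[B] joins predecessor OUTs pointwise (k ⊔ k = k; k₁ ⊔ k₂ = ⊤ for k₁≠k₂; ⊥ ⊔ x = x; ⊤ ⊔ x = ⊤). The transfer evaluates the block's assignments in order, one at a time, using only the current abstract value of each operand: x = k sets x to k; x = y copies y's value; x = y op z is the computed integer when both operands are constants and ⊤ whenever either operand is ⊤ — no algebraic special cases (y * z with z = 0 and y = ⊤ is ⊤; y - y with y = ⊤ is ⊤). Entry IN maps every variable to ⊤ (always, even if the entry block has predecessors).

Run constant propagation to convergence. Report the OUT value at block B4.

Converged values:
  B0:  IN=(all ⊤)  OUT={e:-1; rest ⊤}
  B1:  IN=(all ⊤)  OUT=(all ⊤)
  B2:  IN=(all ⊤)  OUT=(all ⊤)
  B3:  IN=(all ⊤)  OUT=(all ⊤)
  B4:  IN=(all ⊤)  OUT={d:1; rest ⊤}
  B5:  IN={d:1; rest ⊤}  OUT={d:1; rest ⊤}

Merge at B4: IN[B4] = OUT[B3] = {a: ⊤, b: ⊤, c: ⊤, d: ⊤, e: ⊤, f: ⊤}
Applying B4's transfer function to that IN value gives OUT[B4] (row B4 above).

Answer: {a: ⊤, b: ⊤, c: ⊤, d: 1, e: ⊤, f: ⊤}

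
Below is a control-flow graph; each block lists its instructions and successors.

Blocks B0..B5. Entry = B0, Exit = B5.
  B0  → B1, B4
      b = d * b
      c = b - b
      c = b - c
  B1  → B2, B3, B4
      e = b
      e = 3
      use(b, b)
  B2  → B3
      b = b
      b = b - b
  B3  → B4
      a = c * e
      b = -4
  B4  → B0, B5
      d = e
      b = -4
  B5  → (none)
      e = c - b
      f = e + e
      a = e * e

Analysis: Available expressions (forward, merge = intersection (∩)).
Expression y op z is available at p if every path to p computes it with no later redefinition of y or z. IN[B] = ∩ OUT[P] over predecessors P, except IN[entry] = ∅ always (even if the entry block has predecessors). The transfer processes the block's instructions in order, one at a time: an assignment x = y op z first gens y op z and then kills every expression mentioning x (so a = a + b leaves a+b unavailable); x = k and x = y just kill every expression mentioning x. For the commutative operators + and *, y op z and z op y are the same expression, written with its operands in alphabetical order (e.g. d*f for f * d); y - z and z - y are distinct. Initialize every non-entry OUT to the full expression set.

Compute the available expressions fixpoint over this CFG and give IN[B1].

Fixpoint table:
  B0: | IN={} | OUT={b-b}
  B1: | IN={b-b} | OUT={b-b}
  B2: | IN={b-b} | OUT={}
  B3: | IN={} | OUT={c*e}
  B4: | IN={} | OUT={}
  B5: | IN={} | OUT={c-b, e*e, e+e}

Merge at B1: IN[B1] = OUT[B0] = {b-b}

Answer: {b-b}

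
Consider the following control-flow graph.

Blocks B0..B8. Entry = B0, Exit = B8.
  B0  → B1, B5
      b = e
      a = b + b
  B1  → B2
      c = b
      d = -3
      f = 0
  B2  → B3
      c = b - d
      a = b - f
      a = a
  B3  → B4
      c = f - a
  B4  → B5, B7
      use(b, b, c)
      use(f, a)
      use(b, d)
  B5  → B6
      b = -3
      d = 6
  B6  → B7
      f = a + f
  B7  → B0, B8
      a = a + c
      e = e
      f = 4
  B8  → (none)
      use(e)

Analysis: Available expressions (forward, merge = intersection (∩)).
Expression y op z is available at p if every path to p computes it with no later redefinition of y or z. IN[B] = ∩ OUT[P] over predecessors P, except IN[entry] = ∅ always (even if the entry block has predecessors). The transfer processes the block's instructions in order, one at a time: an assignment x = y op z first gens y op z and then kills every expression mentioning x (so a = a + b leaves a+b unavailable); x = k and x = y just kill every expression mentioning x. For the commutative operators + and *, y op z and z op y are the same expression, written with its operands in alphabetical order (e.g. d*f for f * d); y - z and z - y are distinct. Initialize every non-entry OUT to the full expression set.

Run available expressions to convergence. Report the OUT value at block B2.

Per-block solution:
  B0: | IN={} | OUT={b+b}
  B1: | IN={b+b} | OUT={b+b}
  B2: | IN={b+b} | OUT={b+b, b-d, b-f}
  B3: | IN={b+b, b-d, b-f} | OUT={b+b, b-d, b-f, f-a}
  B4: | IN={b+b, b-d, b-f, f-a} | OUT={b+b, b-d, b-f, f-a}
  B5: | IN={b+b} | OUT={}
  B6: | IN={} | OUT={}
  B7: | IN={} | OUT={}
  B8: | IN={} | OUT={}

Merge at B2: IN[B2] = OUT[B1] = {b+b}
Applying B2's transfer function to that IN value gives OUT[B2] (row B2 above).

Answer: {b+b, b-d, b-f}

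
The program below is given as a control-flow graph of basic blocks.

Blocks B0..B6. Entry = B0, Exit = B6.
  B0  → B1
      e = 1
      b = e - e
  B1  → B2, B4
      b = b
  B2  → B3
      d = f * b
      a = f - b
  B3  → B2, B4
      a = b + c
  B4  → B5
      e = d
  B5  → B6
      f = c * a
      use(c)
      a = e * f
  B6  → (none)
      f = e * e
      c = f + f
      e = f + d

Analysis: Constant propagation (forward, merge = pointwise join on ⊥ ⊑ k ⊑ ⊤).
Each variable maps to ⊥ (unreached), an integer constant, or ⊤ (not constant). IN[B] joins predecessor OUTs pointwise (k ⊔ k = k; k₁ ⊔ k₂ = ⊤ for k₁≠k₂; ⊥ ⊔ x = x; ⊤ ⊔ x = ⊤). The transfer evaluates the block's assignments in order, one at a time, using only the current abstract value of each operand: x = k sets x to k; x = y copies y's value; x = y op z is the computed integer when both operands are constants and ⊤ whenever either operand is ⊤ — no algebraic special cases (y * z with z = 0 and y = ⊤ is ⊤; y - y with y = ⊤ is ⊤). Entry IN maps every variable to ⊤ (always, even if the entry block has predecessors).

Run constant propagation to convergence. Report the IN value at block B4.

Answer: {a: ⊤, b: 0, c: ⊤, d: ⊤, e: 1, f: ⊤}

Derivation:
Fixpoint table:
  B0:  IN=(all ⊤)  OUT={b:0, e:1; rest ⊤}
  B1:  IN={b:0, e:1; rest ⊤}  OUT={b:0, e:1; rest ⊤}
  B2:  IN={b:0, e:1; rest ⊤}  OUT={b:0, e:1; rest ⊤}
  B3:  IN={b:0, e:1; rest ⊤}  OUT={b:0, e:1; rest ⊤}
  B4:  IN={b:0, e:1; rest ⊤}  OUT={b:0; rest ⊤}
  B5:  IN={b:0; rest ⊤}  OUT={b:0; rest ⊤}
  B6:  IN={b:0; rest ⊤}  OUT={b:0; rest ⊤}

Merge at B4: IN[B4] = OUT[B1] ⊔ OUT[B3] = {a: ⊤, b: 0, c: ⊤, d: ⊤, e: 1, f: ⊤}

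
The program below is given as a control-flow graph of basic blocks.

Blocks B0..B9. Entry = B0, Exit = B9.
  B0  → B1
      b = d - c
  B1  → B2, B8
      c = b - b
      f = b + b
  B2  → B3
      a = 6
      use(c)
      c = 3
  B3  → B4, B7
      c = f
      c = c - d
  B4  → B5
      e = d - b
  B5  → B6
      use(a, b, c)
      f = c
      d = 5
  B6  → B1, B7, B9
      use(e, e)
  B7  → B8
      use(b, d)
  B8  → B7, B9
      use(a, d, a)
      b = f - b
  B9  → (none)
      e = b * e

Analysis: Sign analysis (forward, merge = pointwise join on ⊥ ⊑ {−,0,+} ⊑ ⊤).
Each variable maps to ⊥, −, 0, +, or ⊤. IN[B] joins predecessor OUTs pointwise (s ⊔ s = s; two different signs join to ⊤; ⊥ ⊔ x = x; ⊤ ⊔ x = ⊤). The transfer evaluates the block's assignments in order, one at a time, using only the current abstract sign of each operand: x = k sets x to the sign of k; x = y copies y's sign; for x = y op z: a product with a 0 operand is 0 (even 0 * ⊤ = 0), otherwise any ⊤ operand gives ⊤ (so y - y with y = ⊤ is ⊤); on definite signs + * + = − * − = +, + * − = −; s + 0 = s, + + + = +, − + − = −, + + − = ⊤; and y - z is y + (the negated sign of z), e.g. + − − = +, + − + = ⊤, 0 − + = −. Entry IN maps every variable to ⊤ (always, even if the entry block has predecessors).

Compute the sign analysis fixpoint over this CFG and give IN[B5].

Per-block solution:
  B0:   IN=(all ⊤)   OUT=(all ⊤)
  B1:   IN=(all ⊤)   OUT=(all ⊤)
  B2:   IN=(all ⊤)   OUT={a:+, c:+; rest ⊤}
  B3:   IN={a:+, c:+; rest ⊤}   OUT={a:+; rest ⊤}
  B4:   IN={a:+; rest ⊤}   OUT={a:+; rest ⊤}
  B5:   IN={a:+; rest ⊤}   OUT={a:+, d:+; rest ⊤}
  B6:   IN={a:+, d:+; rest ⊤}   OUT={a:+, d:+; rest ⊤}
  B7:   IN=(all ⊤)   OUT=(all ⊤)
  B8:   IN=(all ⊤)   OUT=(all ⊤)
  B9:   IN=(all ⊤)   OUT=(all ⊤)

Merge at B5: IN[B5] = OUT[B4] = {a: +, b: ⊤, c: ⊤, d: ⊤, e: ⊤, f: ⊤}

Answer: {a: +, b: ⊤, c: ⊤, d: ⊤, e: ⊤, f: ⊤}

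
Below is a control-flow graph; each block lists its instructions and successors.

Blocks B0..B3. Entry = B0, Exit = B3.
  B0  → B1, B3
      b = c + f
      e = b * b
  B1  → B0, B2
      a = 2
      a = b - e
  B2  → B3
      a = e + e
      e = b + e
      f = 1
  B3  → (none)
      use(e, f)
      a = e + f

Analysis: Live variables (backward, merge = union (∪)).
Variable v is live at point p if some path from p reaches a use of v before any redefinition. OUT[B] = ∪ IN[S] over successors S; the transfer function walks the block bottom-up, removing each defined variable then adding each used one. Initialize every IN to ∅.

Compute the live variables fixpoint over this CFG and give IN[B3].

Answer: {e, f}

Trace:
Converged values:
  B0:   IN={c, f}   OUT={b, c, e, f}
  B1:   IN={b, c, e, f}   OUT={b, c, e, f}
  B2:   IN={b, e}   OUT={e, f}
  B3:   IN={e, f}   OUT={}

B3 is the boundary node: OUT[B3] = {}
Applying B3's transfer function to that OUT value gives IN[B3] (row B3 above).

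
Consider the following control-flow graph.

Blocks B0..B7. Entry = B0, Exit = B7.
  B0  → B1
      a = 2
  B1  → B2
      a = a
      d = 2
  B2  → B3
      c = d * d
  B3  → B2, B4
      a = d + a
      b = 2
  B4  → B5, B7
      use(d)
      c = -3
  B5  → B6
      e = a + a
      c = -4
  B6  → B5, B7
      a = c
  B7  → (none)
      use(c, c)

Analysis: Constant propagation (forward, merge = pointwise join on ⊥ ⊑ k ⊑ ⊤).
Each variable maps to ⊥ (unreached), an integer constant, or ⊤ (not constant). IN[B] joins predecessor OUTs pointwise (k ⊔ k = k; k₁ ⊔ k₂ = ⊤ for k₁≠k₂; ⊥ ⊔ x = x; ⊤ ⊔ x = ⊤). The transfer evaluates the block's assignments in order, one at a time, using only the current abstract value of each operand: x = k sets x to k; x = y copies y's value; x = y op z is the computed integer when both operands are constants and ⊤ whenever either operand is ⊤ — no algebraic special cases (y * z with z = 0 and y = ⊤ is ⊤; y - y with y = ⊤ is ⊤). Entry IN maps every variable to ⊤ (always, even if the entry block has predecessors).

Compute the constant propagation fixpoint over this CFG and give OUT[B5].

Answer: {a: ⊤, b: 2, c: -4, d: 2, e: ⊤, f: ⊤}

Trace:
Fixpoint table:
  B0:   IN=(all ⊤)   OUT={a:2; rest ⊤}
  B1:   IN={a:2; rest ⊤}   OUT={a:2, d:2; rest ⊤}
  B2:   IN={d:2; rest ⊤}   OUT={c:4, d:2; rest ⊤}
  B3:   IN={c:4, d:2; rest ⊤}   OUT={b:2, c:4, d:2; rest ⊤}
  B4:   IN={b:2, c:4, d:2; rest ⊤}   OUT={b:2, c:-3, d:2; rest ⊤}
  B5:   IN={b:2, d:2; rest ⊤}   OUT={b:2, c:-4, d:2; rest ⊤}
  B6:   IN={b:2, c:-4, d:2; rest ⊤}   OUT={a:-4, b:2, c:-4, d:2; rest ⊤}
  B7:   IN={b:2, d:2; rest ⊤}   OUT={b:2, d:2; rest ⊤}

Merge at B5: IN[B5] = OUT[B4] ⊔ OUT[B6] = {a: ⊤, b: 2, c: ⊤, d: 2, e: ⊤, f: ⊤}
Applying B5's transfer function to that IN value gives OUT[B5] (row B5 above).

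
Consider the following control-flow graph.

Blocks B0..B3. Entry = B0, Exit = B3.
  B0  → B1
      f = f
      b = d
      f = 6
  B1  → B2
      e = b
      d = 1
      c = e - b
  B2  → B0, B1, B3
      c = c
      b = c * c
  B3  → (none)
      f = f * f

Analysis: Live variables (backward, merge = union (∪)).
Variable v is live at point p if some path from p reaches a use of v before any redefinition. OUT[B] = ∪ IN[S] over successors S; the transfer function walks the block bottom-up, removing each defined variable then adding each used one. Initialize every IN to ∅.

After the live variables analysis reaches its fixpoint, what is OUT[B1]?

Converged values:
  B0: | IN={d, f} | OUT={b, f}
  B1: | IN={b, f} | OUT={c, d, f}
  B2: | IN={c, d, f} | OUT={b, d, f}
  B3: | IN={f} | OUT={}

Merge at B1: OUT[B1] = IN[B2] = {c, d, f}

Answer: {c, d, f}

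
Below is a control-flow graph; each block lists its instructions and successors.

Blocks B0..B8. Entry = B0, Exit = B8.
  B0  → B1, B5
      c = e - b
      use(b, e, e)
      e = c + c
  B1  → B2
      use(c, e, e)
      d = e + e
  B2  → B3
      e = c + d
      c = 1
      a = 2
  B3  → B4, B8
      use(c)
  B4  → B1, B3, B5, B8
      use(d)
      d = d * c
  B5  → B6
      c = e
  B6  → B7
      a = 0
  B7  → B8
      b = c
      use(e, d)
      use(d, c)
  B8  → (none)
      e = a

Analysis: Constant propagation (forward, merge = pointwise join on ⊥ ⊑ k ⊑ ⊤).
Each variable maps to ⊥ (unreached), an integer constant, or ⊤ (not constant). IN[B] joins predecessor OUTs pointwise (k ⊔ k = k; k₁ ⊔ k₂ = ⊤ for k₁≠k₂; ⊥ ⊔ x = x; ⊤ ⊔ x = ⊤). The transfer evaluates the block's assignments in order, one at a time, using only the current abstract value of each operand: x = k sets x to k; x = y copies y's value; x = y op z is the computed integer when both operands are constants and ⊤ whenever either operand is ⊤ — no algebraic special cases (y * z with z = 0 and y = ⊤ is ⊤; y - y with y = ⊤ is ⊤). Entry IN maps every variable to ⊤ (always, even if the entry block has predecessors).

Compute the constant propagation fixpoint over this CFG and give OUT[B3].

Per-block solution:
  B0:  IN=(all ⊤)  OUT=(all ⊤)
  B1:  IN=(all ⊤)  OUT=(all ⊤)
  B2:  IN=(all ⊤)  OUT={a:2, c:1; rest ⊤}
  B3:  IN={a:2, c:1; rest ⊤}  OUT={a:2, c:1; rest ⊤}
  B4:  IN={a:2, c:1; rest ⊤}  OUT={a:2, c:1; rest ⊤}
  B5:  IN=(all ⊤)  OUT=(all ⊤)
  B6:  IN=(all ⊤)  OUT={a:0; rest ⊤}
  B7:  IN={a:0; rest ⊤}  OUT={a:0; rest ⊤}
  B8:  IN=(all ⊤)  OUT=(all ⊤)

Merge at B3: IN[B3] = OUT[B2] ⊔ OUT[B4] = {a: 2, b: ⊤, c: 1, d: ⊤, e: ⊤, f: ⊤}
Applying B3's transfer function to that IN value gives OUT[B3] (row B3 above).

Answer: {a: 2, b: ⊤, c: 1, d: ⊤, e: ⊤, f: ⊤}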